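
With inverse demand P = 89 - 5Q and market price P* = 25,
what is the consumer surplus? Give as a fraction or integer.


Maximum willingness to pay (at Q=0): P_max = 89
Quantity demanded at P* = 25:
Q* = (89 - 25)/5 = 64/5
CS = (1/2) * Q* * (P_max - P*)
CS = (1/2) * 64/5 * (89 - 25)
CS = (1/2) * 64/5 * 64 = 2048/5

2048/5


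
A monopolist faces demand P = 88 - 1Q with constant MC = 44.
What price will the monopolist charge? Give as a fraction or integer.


MR = 88 - 2Q
Set MR = MC: 88 - 2Q = 44
Q* = 22
Substitute into demand:
P* = 88 - 1*22 = 66

66


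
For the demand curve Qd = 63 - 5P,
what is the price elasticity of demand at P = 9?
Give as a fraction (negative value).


dQ/dP = -5
At P = 9: Q = 63 - 5*9 = 18
E = (dQ/dP)(P/Q) = (-5)(9/18) = -5/2

-5/2


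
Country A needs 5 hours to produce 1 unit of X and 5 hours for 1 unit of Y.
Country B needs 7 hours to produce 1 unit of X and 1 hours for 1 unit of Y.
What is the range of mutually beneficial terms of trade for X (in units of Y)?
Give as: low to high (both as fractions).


Opportunity cost of X for Country A = hours_X / hours_Y = 5/5 = 1 units of Y
Opportunity cost of X for Country B = hours_X / hours_Y = 7/1 = 7 units of Y
Terms of trade must be between the two opportunity costs.
Range: 1 to 7

1 to 7


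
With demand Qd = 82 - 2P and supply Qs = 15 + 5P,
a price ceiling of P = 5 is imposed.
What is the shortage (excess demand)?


At P = 5:
Qd = 82 - 2*5 = 72
Qs = 15 + 5*5 = 40
Shortage = Qd - Qs = 72 - 40 = 32

32


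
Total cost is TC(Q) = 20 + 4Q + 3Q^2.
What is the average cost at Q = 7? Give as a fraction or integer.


TC(7) = 20 + 4*7 + 3*7^2
TC(7) = 20 + 28 + 147 = 195
AC = TC/Q = 195/7 = 195/7

195/7


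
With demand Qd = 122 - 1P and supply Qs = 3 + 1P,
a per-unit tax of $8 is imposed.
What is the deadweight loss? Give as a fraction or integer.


Pre-tax equilibrium quantity: Q* = 125/2
Post-tax equilibrium quantity: Q_tax = 117/2
Reduction in quantity: Q* - Q_tax = 4
DWL = (1/2) * tax * (Q* - Q_tax)
DWL = (1/2) * 8 * 4 = 16

16


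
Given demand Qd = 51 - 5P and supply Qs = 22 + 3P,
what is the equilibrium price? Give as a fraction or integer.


At equilibrium, Qd = Qs.
51 - 5P = 22 + 3P
51 - 22 = 5P + 3P
29 = 8P
P* = 29/8 = 29/8

29/8


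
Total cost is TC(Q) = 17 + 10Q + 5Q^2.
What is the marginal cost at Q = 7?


MC = dTC/dQ = 10 + 2*5*Q
At Q = 7:
MC = 10 + 10*7
MC = 10 + 70 = 80

80


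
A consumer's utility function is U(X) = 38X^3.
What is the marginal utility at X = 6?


MU = dU/dX = 38*3*X^(3-1)
MU = 114*X^2
At X = 6:
MU = 114 * 6^2
MU = 114 * 36 = 4104

4104


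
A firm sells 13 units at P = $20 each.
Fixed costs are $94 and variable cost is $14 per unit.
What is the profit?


Total Revenue = P * Q = 20 * 13 = $260
Total Cost = FC + VC*Q = 94 + 14*13 = $276
Profit = TR - TC = 260 - 276 = $-16

$-16


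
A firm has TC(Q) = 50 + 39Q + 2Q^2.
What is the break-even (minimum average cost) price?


AC(Q) = 50/Q + 39 + 2Q
To minimize: dAC/dQ = -50/Q^2 + 2 = 0
Q^2 = 50/2 = 25
Q* = 5
Min AC = 50/5 + 39 + 2*5
Min AC = 10 + 39 + 10 = 59

59


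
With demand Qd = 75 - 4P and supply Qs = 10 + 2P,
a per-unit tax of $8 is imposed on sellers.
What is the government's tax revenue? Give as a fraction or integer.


With tax on sellers, new supply: Qs' = 10 + 2(P - 8)
= 2P - 6
New equilibrium quantity:
Q_new = 21
Tax revenue = tax * Q_new = 8 * 21 = 168

168


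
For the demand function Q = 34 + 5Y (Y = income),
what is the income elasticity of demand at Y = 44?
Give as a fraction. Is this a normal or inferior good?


dQ/dY = 5
At Y = 44: Q = 34 + 5*44 = 254
Ey = (dQ/dY)(Y/Q) = 5 * 44 / 254 = 110/127
Since Ey > 0, this is a normal good.

110/127 (normal good)


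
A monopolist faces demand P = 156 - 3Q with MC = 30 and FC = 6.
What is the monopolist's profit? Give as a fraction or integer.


MR = MC: 156 - 6Q = 30
Q* = 21
P* = 156 - 3*21 = 93
Profit = (P* - MC)*Q* - FC
= (93 - 30)*21 - 6
= 63*21 - 6
= 1323 - 6 = 1317

1317


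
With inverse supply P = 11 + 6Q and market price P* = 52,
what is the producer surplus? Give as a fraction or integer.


Minimum supply price (at Q=0): P_min = 11
Quantity supplied at P* = 52:
Q* = (52 - 11)/6 = 41/6
PS = (1/2) * Q* * (P* - P_min)
PS = (1/2) * 41/6 * (52 - 11)
PS = (1/2) * 41/6 * 41 = 1681/12

1681/12


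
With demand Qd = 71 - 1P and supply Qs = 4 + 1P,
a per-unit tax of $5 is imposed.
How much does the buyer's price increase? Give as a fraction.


With a per-unit tax, the buyer's price increase depends on relative slopes.
Supply slope: d = 1, Demand slope: b = 1
Buyer's price increase = d * tax / (b + d)
= 1 * 5 / (1 + 1)
= 5 / 2 = 5/2

5/2


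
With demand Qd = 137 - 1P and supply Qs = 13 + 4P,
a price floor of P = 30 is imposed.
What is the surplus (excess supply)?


At P = 30:
Qd = 137 - 1*30 = 107
Qs = 13 + 4*30 = 133
Surplus = Qs - Qd = 133 - 107 = 26

26


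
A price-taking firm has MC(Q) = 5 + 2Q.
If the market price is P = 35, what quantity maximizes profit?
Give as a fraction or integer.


In perfect competition, profit is maximized where P = MC.
35 = 5 + 2Q
30 = 2Q
Q* = 30/2 = 15

15


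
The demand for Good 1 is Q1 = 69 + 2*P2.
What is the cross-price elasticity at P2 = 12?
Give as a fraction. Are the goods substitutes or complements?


dQ1/dP2 = 2
At P2 = 12: Q1 = 69 + 2*12 = 93
Exy = (dQ1/dP2)(P2/Q1) = 2 * 12 / 93 = 8/31
Since Exy > 0, the goods are substitutes.

8/31 (substitutes)


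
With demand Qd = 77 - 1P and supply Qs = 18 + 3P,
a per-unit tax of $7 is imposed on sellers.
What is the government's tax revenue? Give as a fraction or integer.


With tax on sellers, new supply: Qs' = 18 + 3(P - 7)
= 3P - 3
New equilibrium quantity:
Q_new = 57
Tax revenue = tax * Q_new = 7 * 57 = 399

399


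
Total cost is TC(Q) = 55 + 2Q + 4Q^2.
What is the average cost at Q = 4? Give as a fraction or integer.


TC(4) = 55 + 2*4 + 4*4^2
TC(4) = 55 + 8 + 64 = 127
AC = TC/Q = 127/4 = 127/4

127/4


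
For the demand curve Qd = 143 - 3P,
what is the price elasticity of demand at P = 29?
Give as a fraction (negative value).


dQ/dP = -3
At P = 29: Q = 143 - 3*29 = 56
E = (dQ/dP)(P/Q) = (-3)(29/56) = -87/56

-87/56


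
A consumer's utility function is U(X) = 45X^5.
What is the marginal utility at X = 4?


MU = dU/dX = 45*5*X^(5-1)
MU = 225*X^4
At X = 4:
MU = 225 * 4^4
MU = 225 * 256 = 57600

57600


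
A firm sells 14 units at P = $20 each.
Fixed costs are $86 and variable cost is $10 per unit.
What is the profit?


Total Revenue = P * Q = 20 * 14 = $280
Total Cost = FC + VC*Q = 86 + 10*14 = $226
Profit = TR - TC = 280 - 226 = $54

$54


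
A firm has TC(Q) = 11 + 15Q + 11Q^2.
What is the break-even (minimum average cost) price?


AC(Q) = 11/Q + 15 + 11Q
To minimize: dAC/dQ = -11/Q^2 + 11 = 0
Q^2 = 11/11 = 1
Q* = 1
Min AC = 11/1 + 15 + 11*1
Min AC = 11 + 15 + 11 = 37

37


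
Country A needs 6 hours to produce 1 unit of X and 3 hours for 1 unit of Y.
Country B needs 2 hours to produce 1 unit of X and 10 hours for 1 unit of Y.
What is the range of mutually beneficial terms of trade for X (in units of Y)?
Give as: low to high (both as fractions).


Opportunity cost of X for Country A = hours_X / hours_Y = 6/3 = 2 units of Y
Opportunity cost of X for Country B = hours_X / hours_Y = 2/10 = 1/5 units of Y
Terms of trade must be between the two opportunity costs.
Range: 1/5 to 2

1/5 to 2


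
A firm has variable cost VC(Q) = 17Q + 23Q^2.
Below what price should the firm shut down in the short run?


AVC(Q) = VC(Q)/Q = 17 + 23Q
AVC is increasing in Q, so minimum AVC is at Q -> 0+.
Min AVC = 17
The firm should shut down if P < 17.

17


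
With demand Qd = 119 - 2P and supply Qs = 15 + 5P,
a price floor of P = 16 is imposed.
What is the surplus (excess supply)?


At P = 16:
Qd = 119 - 2*16 = 87
Qs = 15 + 5*16 = 95
Surplus = Qs - Qd = 95 - 87 = 8

8


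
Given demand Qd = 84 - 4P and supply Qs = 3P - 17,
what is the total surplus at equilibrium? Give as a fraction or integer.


Find equilibrium: 84 - 4P = 3P - 17
84 + 17 = 7P
P* = 101/7 = 101/7
Q* = 3*101/7 - 17 = 184/7
Inverse demand: P = 21 - Q/4, so P_max = 21
Inverse supply: P = 17/3 + Q/3, so P_min = 17/3
CS = (1/2) * 184/7 * (21 - 101/7) = 4232/49
PS = (1/2) * 184/7 * (101/7 - 17/3) = 16928/147
TS = CS + PS = 4232/49 + 16928/147 = 4232/21

4232/21


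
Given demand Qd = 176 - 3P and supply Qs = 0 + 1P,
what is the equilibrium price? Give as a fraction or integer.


At equilibrium, Qd = Qs.
176 - 3P = 0 + 1P
176 - 0 = 3P + 1P
176 = 4P
P* = 176/4 = 44

44


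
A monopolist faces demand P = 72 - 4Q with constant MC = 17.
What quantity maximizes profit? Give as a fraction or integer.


TR = P*Q = (72 - 4Q)Q = 72Q - 4Q^2
MR = dTR/dQ = 72 - 8Q
Set MR = MC:
72 - 8Q = 17
55 = 8Q
Q* = 55/8 = 55/8

55/8


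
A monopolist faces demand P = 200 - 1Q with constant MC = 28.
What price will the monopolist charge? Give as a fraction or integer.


MR = 200 - 2Q
Set MR = MC: 200 - 2Q = 28
Q* = 86
Substitute into demand:
P* = 200 - 1*86 = 114

114


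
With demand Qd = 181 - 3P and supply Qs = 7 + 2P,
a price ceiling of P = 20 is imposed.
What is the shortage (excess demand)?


At P = 20:
Qd = 181 - 3*20 = 121
Qs = 7 + 2*20 = 47
Shortage = Qd - Qs = 121 - 47 = 74

74


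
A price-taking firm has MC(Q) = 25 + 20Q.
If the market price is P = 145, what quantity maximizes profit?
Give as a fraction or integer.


In perfect competition, profit is maximized where P = MC.
145 = 25 + 20Q
120 = 20Q
Q* = 120/20 = 6

6


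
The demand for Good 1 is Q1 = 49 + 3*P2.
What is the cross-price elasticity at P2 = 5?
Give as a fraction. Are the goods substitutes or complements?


dQ1/dP2 = 3
At P2 = 5: Q1 = 49 + 3*5 = 64
Exy = (dQ1/dP2)(P2/Q1) = 3 * 5 / 64 = 15/64
Since Exy > 0, the goods are substitutes.

15/64 (substitutes)


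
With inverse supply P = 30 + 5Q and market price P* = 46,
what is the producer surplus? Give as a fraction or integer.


Minimum supply price (at Q=0): P_min = 30
Quantity supplied at P* = 46:
Q* = (46 - 30)/5 = 16/5
PS = (1/2) * Q* * (P* - P_min)
PS = (1/2) * 16/5 * (46 - 30)
PS = (1/2) * 16/5 * 16 = 128/5

128/5


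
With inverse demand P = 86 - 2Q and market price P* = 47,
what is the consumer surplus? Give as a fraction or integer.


Maximum willingness to pay (at Q=0): P_max = 86
Quantity demanded at P* = 47:
Q* = (86 - 47)/2 = 39/2
CS = (1/2) * Q* * (P_max - P*)
CS = (1/2) * 39/2 * (86 - 47)
CS = (1/2) * 39/2 * 39 = 1521/4

1521/4


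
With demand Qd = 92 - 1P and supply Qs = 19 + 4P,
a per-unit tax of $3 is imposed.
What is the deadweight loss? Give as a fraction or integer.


Pre-tax equilibrium quantity: Q* = 387/5
Post-tax equilibrium quantity: Q_tax = 75
Reduction in quantity: Q* - Q_tax = 12/5
DWL = (1/2) * tax * (Q* - Q_tax)
DWL = (1/2) * 3 * 12/5 = 18/5

18/5


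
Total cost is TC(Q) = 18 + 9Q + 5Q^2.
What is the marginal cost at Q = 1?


MC = dTC/dQ = 9 + 2*5*Q
At Q = 1:
MC = 9 + 10*1
MC = 9 + 10 = 19

19


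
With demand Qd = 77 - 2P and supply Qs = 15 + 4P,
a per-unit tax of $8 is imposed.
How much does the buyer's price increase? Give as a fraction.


With a per-unit tax, the buyer's price increase depends on relative slopes.
Supply slope: d = 4, Demand slope: b = 2
Buyer's price increase = d * tax / (b + d)
= 4 * 8 / (2 + 4)
= 32 / 6 = 16/3

16/3


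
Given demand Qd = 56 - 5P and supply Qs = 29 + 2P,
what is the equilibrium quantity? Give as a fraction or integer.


First find equilibrium price:
56 - 5P = 29 + 2P
P* = 27/7 = 27/7
Then substitute into demand:
Q* = 56 - 5 * 27/7 = 257/7

257/7


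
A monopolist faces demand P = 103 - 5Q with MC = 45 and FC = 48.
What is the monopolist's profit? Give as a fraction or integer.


MR = MC: 103 - 10Q = 45
Q* = 29/5
P* = 103 - 5*29/5 = 74
Profit = (P* - MC)*Q* - FC
= (74 - 45)*29/5 - 48
= 29*29/5 - 48
= 841/5 - 48 = 601/5

601/5


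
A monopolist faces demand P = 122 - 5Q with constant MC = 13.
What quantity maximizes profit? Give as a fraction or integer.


TR = P*Q = (122 - 5Q)Q = 122Q - 5Q^2
MR = dTR/dQ = 122 - 10Q
Set MR = MC:
122 - 10Q = 13
109 = 10Q
Q* = 109/10 = 109/10

109/10


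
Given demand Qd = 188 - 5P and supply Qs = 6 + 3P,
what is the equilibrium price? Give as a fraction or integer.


At equilibrium, Qd = Qs.
188 - 5P = 6 + 3P
188 - 6 = 5P + 3P
182 = 8P
P* = 182/8 = 91/4

91/4


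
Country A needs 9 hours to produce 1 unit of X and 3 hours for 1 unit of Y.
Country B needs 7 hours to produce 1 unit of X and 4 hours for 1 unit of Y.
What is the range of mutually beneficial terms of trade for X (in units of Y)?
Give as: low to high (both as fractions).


Opportunity cost of X for Country A = hours_X / hours_Y = 9/3 = 3 units of Y
Opportunity cost of X for Country B = hours_X / hours_Y = 7/4 = 7/4 units of Y
Terms of trade must be between the two opportunity costs.
Range: 7/4 to 3

7/4 to 3


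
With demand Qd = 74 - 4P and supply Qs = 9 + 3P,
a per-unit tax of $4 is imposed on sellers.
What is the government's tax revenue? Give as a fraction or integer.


With tax on sellers, new supply: Qs' = 9 + 3(P - 4)
= 3P - 3
New equilibrium quantity:
Q_new = 30
Tax revenue = tax * Q_new = 4 * 30 = 120

120


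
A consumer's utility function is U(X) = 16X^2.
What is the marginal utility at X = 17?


MU = dU/dX = 16*2*X^(2-1)
MU = 32*X^1
At X = 17:
MU = 32 * 17^1
MU = 32 * 17 = 544

544


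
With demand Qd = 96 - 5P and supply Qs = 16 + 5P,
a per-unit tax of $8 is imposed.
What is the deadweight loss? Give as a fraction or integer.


Pre-tax equilibrium quantity: Q* = 56
Post-tax equilibrium quantity: Q_tax = 36
Reduction in quantity: Q* - Q_tax = 20
DWL = (1/2) * tax * (Q* - Q_tax)
DWL = (1/2) * 8 * 20 = 80

80


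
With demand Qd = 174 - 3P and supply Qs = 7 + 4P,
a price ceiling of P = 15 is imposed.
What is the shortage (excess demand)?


At P = 15:
Qd = 174 - 3*15 = 129
Qs = 7 + 4*15 = 67
Shortage = Qd - Qs = 129 - 67 = 62

62


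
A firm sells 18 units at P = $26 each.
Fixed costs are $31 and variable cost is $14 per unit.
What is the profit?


Total Revenue = P * Q = 26 * 18 = $468
Total Cost = FC + VC*Q = 31 + 14*18 = $283
Profit = TR - TC = 468 - 283 = $185

$185


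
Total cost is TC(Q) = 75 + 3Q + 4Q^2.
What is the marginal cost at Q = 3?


MC = dTC/dQ = 3 + 2*4*Q
At Q = 3:
MC = 3 + 8*3
MC = 3 + 24 = 27

27


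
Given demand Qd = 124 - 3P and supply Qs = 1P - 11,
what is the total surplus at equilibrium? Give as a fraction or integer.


Find equilibrium: 124 - 3P = 1P - 11
124 + 11 = 4P
P* = 135/4 = 135/4
Q* = 1*135/4 - 11 = 91/4
Inverse demand: P = 124/3 - Q/3, so P_max = 124/3
Inverse supply: P = 11 + Q/1, so P_min = 11
CS = (1/2) * 91/4 * (124/3 - 135/4) = 8281/96
PS = (1/2) * 91/4 * (135/4 - 11) = 8281/32
TS = CS + PS = 8281/96 + 8281/32 = 8281/24

8281/24


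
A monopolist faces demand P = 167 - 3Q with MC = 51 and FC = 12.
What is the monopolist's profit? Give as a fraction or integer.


MR = MC: 167 - 6Q = 51
Q* = 58/3
P* = 167 - 3*58/3 = 109
Profit = (P* - MC)*Q* - FC
= (109 - 51)*58/3 - 12
= 58*58/3 - 12
= 3364/3 - 12 = 3328/3

3328/3


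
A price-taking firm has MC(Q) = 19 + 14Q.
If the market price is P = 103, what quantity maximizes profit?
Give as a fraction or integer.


In perfect competition, profit is maximized where P = MC.
103 = 19 + 14Q
84 = 14Q
Q* = 84/14 = 6

6


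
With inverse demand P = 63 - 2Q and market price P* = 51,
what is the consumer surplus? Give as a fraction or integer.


Maximum willingness to pay (at Q=0): P_max = 63
Quantity demanded at P* = 51:
Q* = (63 - 51)/2 = 6
CS = (1/2) * Q* * (P_max - P*)
CS = (1/2) * 6 * (63 - 51)
CS = (1/2) * 6 * 12 = 36

36


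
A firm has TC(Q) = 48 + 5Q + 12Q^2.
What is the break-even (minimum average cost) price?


AC(Q) = 48/Q + 5 + 12Q
To minimize: dAC/dQ = -48/Q^2 + 12 = 0
Q^2 = 48/12 = 4
Q* = 2
Min AC = 48/2 + 5 + 12*2
Min AC = 24 + 5 + 24 = 53

53


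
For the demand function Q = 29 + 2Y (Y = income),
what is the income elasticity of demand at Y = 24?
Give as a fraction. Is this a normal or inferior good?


dQ/dY = 2
At Y = 24: Q = 29 + 2*24 = 77
Ey = (dQ/dY)(Y/Q) = 2 * 24 / 77 = 48/77
Since Ey > 0, this is a normal good.

48/77 (normal good)


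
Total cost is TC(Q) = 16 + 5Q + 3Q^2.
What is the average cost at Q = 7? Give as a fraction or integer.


TC(7) = 16 + 5*7 + 3*7^2
TC(7) = 16 + 35 + 147 = 198
AC = TC/Q = 198/7 = 198/7

198/7


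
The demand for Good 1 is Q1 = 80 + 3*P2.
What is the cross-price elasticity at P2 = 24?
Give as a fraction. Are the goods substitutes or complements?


dQ1/dP2 = 3
At P2 = 24: Q1 = 80 + 3*24 = 152
Exy = (dQ1/dP2)(P2/Q1) = 3 * 24 / 152 = 9/19
Since Exy > 0, the goods are substitutes.

9/19 (substitutes)


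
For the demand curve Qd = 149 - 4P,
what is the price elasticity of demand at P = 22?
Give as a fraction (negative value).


dQ/dP = -4
At P = 22: Q = 149 - 4*22 = 61
E = (dQ/dP)(P/Q) = (-4)(22/61) = -88/61

-88/61


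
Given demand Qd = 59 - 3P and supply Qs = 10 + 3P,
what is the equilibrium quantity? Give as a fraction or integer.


First find equilibrium price:
59 - 3P = 10 + 3P
P* = 49/6 = 49/6
Then substitute into demand:
Q* = 59 - 3 * 49/6 = 69/2

69/2


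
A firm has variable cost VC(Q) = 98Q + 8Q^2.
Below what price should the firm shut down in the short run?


AVC(Q) = VC(Q)/Q = 98 + 8Q
AVC is increasing in Q, so minimum AVC is at Q -> 0+.
Min AVC = 98
The firm should shut down if P < 98.

98


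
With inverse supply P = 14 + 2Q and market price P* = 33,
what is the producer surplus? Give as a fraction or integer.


Minimum supply price (at Q=0): P_min = 14
Quantity supplied at P* = 33:
Q* = (33 - 14)/2 = 19/2
PS = (1/2) * Q* * (P* - P_min)
PS = (1/2) * 19/2 * (33 - 14)
PS = (1/2) * 19/2 * 19 = 361/4

361/4


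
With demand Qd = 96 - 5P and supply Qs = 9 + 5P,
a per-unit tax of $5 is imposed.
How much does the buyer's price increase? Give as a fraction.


With a per-unit tax, the buyer's price increase depends on relative slopes.
Supply slope: d = 5, Demand slope: b = 5
Buyer's price increase = d * tax / (b + d)
= 5 * 5 / (5 + 5)
= 25 / 10 = 5/2

5/2


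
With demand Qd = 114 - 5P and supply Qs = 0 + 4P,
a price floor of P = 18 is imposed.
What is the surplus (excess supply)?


At P = 18:
Qd = 114 - 5*18 = 24
Qs = 0 + 4*18 = 72
Surplus = Qs - Qd = 72 - 24 = 48

48


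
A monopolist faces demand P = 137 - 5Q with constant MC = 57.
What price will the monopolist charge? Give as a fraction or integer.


MR = 137 - 10Q
Set MR = MC: 137 - 10Q = 57
Q* = 8
Substitute into demand:
P* = 137 - 5*8 = 97

97


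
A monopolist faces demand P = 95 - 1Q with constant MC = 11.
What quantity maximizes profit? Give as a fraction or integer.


TR = P*Q = (95 - 1Q)Q = 95Q - 1Q^2
MR = dTR/dQ = 95 - 2Q
Set MR = MC:
95 - 2Q = 11
84 = 2Q
Q* = 84/2 = 42

42


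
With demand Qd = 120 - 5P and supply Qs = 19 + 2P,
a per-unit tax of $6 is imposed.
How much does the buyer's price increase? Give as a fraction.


With a per-unit tax, the buyer's price increase depends on relative slopes.
Supply slope: d = 2, Demand slope: b = 5
Buyer's price increase = d * tax / (b + d)
= 2 * 6 / (5 + 2)
= 12 / 7 = 12/7

12/7


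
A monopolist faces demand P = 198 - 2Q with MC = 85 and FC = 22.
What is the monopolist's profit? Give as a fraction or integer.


MR = MC: 198 - 4Q = 85
Q* = 113/4
P* = 198 - 2*113/4 = 283/2
Profit = (P* - MC)*Q* - FC
= (283/2 - 85)*113/4 - 22
= 113/2*113/4 - 22
= 12769/8 - 22 = 12593/8

12593/8


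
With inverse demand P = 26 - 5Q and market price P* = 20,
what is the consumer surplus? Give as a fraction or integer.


Maximum willingness to pay (at Q=0): P_max = 26
Quantity demanded at P* = 20:
Q* = (26 - 20)/5 = 6/5
CS = (1/2) * Q* * (P_max - P*)
CS = (1/2) * 6/5 * (26 - 20)
CS = (1/2) * 6/5 * 6 = 18/5

18/5


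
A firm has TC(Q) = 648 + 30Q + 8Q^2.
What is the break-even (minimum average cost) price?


AC(Q) = 648/Q + 30 + 8Q
To minimize: dAC/dQ = -648/Q^2 + 8 = 0
Q^2 = 648/8 = 81
Q* = 9
Min AC = 648/9 + 30 + 8*9
Min AC = 72 + 30 + 72 = 174

174


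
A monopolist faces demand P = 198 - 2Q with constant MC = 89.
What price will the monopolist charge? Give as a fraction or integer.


MR = 198 - 4Q
Set MR = MC: 198 - 4Q = 89
Q* = 109/4
Substitute into demand:
P* = 198 - 2*109/4 = 287/2

287/2


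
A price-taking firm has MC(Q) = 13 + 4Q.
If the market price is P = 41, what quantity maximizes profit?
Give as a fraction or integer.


In perfect competition, profit is maximized where P = MC.
41 = 13 + 4Q
28 = 4Q
Q* = 28/4 = 7

7


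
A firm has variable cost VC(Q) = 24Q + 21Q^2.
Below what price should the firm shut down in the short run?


AVC(Q) = VC(Q)/Q = 24 + 21Q
AVC is increasing in Q, so minimum AVC is at Q -> 0+.
Min AVC = 24
The firm should shut down if P < 24.

24


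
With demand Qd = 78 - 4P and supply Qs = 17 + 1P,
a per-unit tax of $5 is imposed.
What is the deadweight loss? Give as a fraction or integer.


Pre-tax equilibrium quantity: Q* = 146/5
Post-tax equilibrium quantity: Q_tax = 126/5
Reduction in quantity: Q* - Q_tax = 4
DWL = (1/2) * tax * (Q* - Q_tax)
DWL = (1/2) * 5 * 4 = 10

10


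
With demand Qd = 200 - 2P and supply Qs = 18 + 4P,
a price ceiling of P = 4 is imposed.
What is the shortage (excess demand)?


At P = 4:
Qd = 200 - 2*4 = 192
Qs = 18 + 4*4 = 34
Shortage = Qd - Qs = 192 - 34 = 158

158


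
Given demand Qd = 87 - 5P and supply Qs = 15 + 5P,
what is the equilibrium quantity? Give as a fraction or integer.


First find equilibrium price:
87 - 5P = 15 + 5P
P* = 72/10 = 36/5
Then substitute into demand:
Q* = 87 - 5 * 36/5 = 51

51


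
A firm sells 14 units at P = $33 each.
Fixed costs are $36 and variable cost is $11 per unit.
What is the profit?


Total Revenue = P * Q = 33 * 14 = $462
Total Cost = FC + VC*Q = 36 + 11*14 = $190
Profit = TR - TC = 462 - 190 = $272

$272


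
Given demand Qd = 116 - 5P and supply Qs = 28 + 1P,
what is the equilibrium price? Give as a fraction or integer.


At equilibrium, Qd = Qs.
116 - 5P = 28 + 1P
116 - 28 = 5P + 1P
88 = 6P
P* = 88/6 = 44/3

44/3


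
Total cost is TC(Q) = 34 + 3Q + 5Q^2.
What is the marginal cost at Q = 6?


MC = dTC/dQ = 3 + 2*5*Q
At Q = 6:
MC = 3 + 10*6
MC = 3 + 60 = 63

63


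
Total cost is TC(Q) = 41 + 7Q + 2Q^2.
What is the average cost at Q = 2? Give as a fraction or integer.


TC(2) = 41 + 7*2 + 2*2^2
TC(2) = 41 + 14 + 8 = 63
AC = TC/Q = 63/2 = 63/2

63/2


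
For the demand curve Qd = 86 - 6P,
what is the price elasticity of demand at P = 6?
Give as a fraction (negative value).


dQ/dP = -6
At P = 6: Q = 86 - 6*6 = 50
E = (dQ/dP)(P/Q) = (-6)(6/50) = -18/25

-18/25


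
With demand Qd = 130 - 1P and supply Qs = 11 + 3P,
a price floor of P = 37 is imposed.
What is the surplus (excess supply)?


At P = 37:
Qd = 130 - 1*37 = 93
Qs = 11 + 3*37 = 122
Surplus = Qs - Qd = 122 - 93 = 29

29


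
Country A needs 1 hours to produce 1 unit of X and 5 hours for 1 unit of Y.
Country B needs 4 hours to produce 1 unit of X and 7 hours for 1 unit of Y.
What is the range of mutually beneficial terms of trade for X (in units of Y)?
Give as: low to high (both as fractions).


Opportunity cost of X for Country A = hours_X / hours_Y = 1/5 = 1/5 units of Y
Opportunity cost of X for Country B = hours_X / hours_Y = 4/7 = 4/7 units of Y
Terms of trade must be between the two opportunity costs.
Range: 1/5 to 4/7

1/5 to 4/7


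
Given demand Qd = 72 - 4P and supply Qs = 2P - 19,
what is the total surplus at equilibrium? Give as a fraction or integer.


Find equilibrium: 72 - 4P = 2P - 19
72 + 19 = 6P
P* = 91/6 = 91/6
Q* = 2*91/6 - 19 = 34/3
Inverse demand: P = 18 - Q/4, so P_max = 18
Inverse supply: P = 19/2 + Q/2, so P_min = 19/2
CS = (1/2) * 34/3 * (18 - 91/6) = 289/18
PS = (1/2) * 34/3 * (91/6 - 19/2) = 289/9
TS = CS + PS = 289/18 + 289/9 = 289/6

289/6


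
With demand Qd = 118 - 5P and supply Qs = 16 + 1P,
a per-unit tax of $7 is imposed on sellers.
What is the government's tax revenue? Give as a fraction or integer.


With tax on sellers, new supply: Qs' = 16 + 1(P - 7)
= 9 + 1P
New equilibrium quantity:
Q_new = 163/6
Tax revenue = tax * Q_new = 7 * 163/6 = 1141/6

1141/6


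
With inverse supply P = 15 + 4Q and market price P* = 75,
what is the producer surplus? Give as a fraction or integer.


Minimum supply price (at Q=0): P_min = 15
Quantity supplied at P* = 75:
Q* = (75 - 15)/4 = 15
PS = (1/2) * Q* * (P* - P_min)
PS = (1/2) * 15 * (75 - 15)
PS = (1/2) * 15 * 60 = 450

450


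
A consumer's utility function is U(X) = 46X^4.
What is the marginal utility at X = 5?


MU = dU/dX = 46*4*X^(4-1)
MU = 184*X^3
At X = 5:
MU = 184 * 5^3
MU = 184 * 125 = 23000

23000


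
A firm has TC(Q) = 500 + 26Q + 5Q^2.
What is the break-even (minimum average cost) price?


AC(Q) = 500/Q + 26 + 5Q
To minimize: dAC/dQ = -500/Q^2 + 5 = 0
Q^2 = 500/5 = 100
Q* = 10
Min AC = 500/10 + 26 + 5*10
Min AC = 50 + 26 + 50 = 126

126


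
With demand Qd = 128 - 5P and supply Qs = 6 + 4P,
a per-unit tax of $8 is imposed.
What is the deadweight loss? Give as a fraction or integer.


Pre-tax equilibrium quantity: Q* = 542/9
Post-tax equilibrium quantity: Q_tax = 382/9
Reduction in quantity: Q* - Q_tax = 160/9
DWL = (1/2) * tax * (Q* - Q_tax)
DWL = (1/2) * 8 * 160/9 = 640/9

640/9


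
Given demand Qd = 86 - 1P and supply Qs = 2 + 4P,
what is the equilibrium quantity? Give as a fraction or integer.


First find equilibrium price:
86 - 1P = 2 + 4P
P* = 84/5 = 84/5
Then substitute into demand:
Q* = 86 - 1 * 84/5 = 346/5

346/5


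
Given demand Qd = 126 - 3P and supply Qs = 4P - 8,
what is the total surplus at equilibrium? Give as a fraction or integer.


Find equilibrium: 126 - 3P = 4P - 8
126 + 8 = 7P
P* = 134/7 = 134/7
Q* = 4*134/7 - 8 = 480/7
Inverse demand: P = 42 - Q/3, so P_max = 42
Inverse supply: P = 2 + Q/4, so P_min = 2
CS = (1/2) * 480/7 * (42 - 134/7) = 38400/49
PS = (1/2) * 480/7 * (134/7 - 2) = 28800/49
TS = CS + PS = 38400/49 + 28800/49 = 9600/7

9600/7


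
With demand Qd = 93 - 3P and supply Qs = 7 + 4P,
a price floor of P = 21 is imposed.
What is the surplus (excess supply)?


At P = 21:
Qd = 93 - 3*21 = 30
Qs = 7 + 4*21 = 91
Surplus = Qs - Qd = 91 - 30 = 61

61


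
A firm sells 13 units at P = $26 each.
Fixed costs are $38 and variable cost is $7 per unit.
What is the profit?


Total Revenue = P * Q = 26 * 13 = $338
Total Cost = FC + VC*Q = 38 + 7*13 = $129
Profit = TR - TC = 338 - 129 = $209

$209


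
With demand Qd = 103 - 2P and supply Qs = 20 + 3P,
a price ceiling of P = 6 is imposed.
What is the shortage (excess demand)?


At P = 6:
Qd = 103 - 2*6 = 91
Qs = 20 + 3*6 = 38
Shortage = Qd - Qs = 91 - 38 = 53

53


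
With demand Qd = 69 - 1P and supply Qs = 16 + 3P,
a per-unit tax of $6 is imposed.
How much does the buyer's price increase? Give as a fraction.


With a per-unit tax, the buyer's price increase depends on relative slopes.
Supply slope: d = 3, Demand slope: b = 1
Buyer's price increase = d * tax / (b + d)
= 3 * 6 / (1 + 3)
= 18 / 4 = 9/2

9/2


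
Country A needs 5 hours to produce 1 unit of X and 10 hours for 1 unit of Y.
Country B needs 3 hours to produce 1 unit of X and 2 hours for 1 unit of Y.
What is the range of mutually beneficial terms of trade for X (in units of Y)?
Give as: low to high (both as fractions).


Opportunity cost of X for Country A = hours_X / hours_Y = 5/10 = 1/2 units of Y
Opportunity cost of X for Country B = hours_X / hours_Y = 3/2 = 3/2 units of Y
Terms of trade must be between the two opportunity costs.
Range: 1/2 to 3/2

1/2 to 3/2


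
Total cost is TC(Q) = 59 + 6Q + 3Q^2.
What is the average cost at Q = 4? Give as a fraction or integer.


TC(4) = 59 + 6*4 + 3*4^2
TC(4) = 59 + 24 + 48 = 131
AC = TC/Q = 131/4 = 131/4

131/4


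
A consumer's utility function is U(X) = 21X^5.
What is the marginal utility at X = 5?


MU = dU/dX = 21*5*X^(5-1)
MU = 105*X^4
At X = 5:
MU = 105 * 5^4
MU = 105 * 625 = 65625

65625


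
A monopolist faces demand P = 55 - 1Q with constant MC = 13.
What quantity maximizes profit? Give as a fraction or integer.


TR = P*Q = (55 - 1Q)Q = 55Q - 1Q^2
MR = dTR/dQ = 55 - 2Q
Set MR = MC:
55 - 2Q = 13
42 = 2Q
Q* = 42/2 = 21

21


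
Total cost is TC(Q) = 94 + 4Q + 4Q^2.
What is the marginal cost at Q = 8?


MC = dTC/dQ = 4 + 2*4*Q
At Q = 8:
MC = 4 + 8*8
MC = 4 + 64 = 68

68


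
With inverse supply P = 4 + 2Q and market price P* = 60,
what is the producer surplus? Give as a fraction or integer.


Minimum supply price (at Q=0): P_min = 4
Quantity supplied at P* = 60:
Q* = (60 - 4)/2 = 28
PS = (1/2) * Q* * (P* - P_min)
PS = (1/2) * 28 * (60 - 4)
PS = (1/2) * 28 * 56 = 784

784


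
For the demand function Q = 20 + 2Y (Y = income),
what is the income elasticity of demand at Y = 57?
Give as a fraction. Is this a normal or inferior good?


dQ/dY = 2
At Y = 57: Q = 20 + 2*57 = 134
Ey = (dQ/dY)(Y/Q) = 2 * 57 / 134 = 57/67
Since Ey > 0, this is a normal good.

57/67 (normal good)


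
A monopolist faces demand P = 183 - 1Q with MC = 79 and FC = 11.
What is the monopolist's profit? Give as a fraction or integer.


MR = MC: 183 - 2Q = 79
Q* = 52
P* = 183 - 1*52 = 131
Profit = (P* - MC)*Q* - FC
= (131 - 79)*52 - 11
= 52*52 - 11
= 2704 - 11 = 2693

2693


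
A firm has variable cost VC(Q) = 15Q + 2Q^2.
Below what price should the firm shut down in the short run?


AVC(Q) = VC(Q)/Q = 15 + 2Q
AVC is increasing in Q, so minimum AVC is at Q -> 0+.
Min AVC = 15
The firm should shut down if P < 15.

15


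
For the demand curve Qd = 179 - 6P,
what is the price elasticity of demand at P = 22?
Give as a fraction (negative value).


dQ/dP = -6
At P = 22: Q = 179 - 6*22 = 47
E = (dQ/dP)(P/Q) = (-6)(22/47) = -132/47

-132/47


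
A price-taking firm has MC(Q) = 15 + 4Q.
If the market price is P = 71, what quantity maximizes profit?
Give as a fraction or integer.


In perfect competition, profit is maximized where P = MC.
71 = 15 + 4Q
56 = 4Q
Q* = 56/4 = 14

14


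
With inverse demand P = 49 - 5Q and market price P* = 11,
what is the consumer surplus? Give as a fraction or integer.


Maximum willingness to pay (at Q=0): P_max = 49
Quantity demanded at P* = 11:
Q* = (49 - 11)/5 = 38/5
CS = (1/2) * Q* * (P_max - P*)
CS = (1/2) * 38/5 * (49 - 11)
CS = (1/2) * 38/5 * 38 = 722/5

722/5


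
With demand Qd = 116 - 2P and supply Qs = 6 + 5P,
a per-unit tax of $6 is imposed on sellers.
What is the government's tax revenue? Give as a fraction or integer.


With tax on sellers, new supply: Qs' = 6 + 5(P - 6)
= 5P - 24
New equilibrium quantity:
Q_new = 76
Tax revenue = tax * Q_new = 6 * 76 = 456

456


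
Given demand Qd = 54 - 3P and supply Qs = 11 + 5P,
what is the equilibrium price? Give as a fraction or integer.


At equilibrium, Qd = Qs.
54 - 3P = 11 + 5P
54 - 11 = 3P + 5P
43 = 8P
P* = 43/8 = 43/8

43/8


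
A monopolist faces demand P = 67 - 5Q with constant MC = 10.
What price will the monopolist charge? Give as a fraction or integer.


MR = 67 - 10Q
Set MR = MC: 67 - 10Q = 10
Q* = 57/10
Substitute into demand:
P* = 67 - 5*57/10 = 77/2

77/2


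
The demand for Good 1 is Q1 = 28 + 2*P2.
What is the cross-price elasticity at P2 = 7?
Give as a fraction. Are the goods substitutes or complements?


dQ1/dP2 = 2
At P2 = 7: Q1 = 28 + 2*7 = 42
Exy = (dQ1/dP2)(P2/Q1) = 2 * 7 / 42 = 1/3
Since Exy > 0, the goods are substitutes.

1/3 (substitutes)


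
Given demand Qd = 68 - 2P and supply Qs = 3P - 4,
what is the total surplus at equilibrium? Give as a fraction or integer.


Find equilibrium: 68 - 2P = 3P - 4
68 + 4 = 5P
P* = 72/5 = 72/5
Q* = 3*72/5 - 4 = 196/5
Inverse demand: P = 34 - Q/2, so P_max = 34
Inverse supply: P = 4/3 + Q/3, so P_min = 4/3
CS = (1/2) * 196/5 * (34 - 72/5) = 9604/25
PS = (1/2) * 196/5 * (72/5 - 4/3) = 19208/75
TS = CS + PS = 9604/25 + 19208/75 = 9604/15

9604/15


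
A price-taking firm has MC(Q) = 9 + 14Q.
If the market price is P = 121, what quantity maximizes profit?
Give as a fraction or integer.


In perfect competition, profit is maximized where P = MC.
121 = 9 + 14Q
112 = 14Q
Q* = 112/14 = 8

8


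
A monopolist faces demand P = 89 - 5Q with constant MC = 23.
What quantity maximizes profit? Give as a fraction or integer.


TR = P*Q = (89 - 5Q)Q = 89Q - 5Q^2
MR = dTR/dQ = 89 - 10Q
Set MR = MC:
89 - 10Q = 23
66 = 10Q
Q* = 66/10 = 33/5

33/5


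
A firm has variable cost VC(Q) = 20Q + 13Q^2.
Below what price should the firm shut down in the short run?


AVC(Q) = VC(Q)/Q = 20 + 13Q
AVC is increasing in Q, so minimum AVC is at Q -> 0+.
Min AVC = 20
The firm should shut down if P < 20.

20


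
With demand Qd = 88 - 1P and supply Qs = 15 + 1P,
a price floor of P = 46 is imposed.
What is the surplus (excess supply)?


At P = 46:
Qd = 88 - 1*46 = 42
Qs = 15 + 1*46 = 61
Surplus = Qs - Qd = 61 - 42 = 19

19


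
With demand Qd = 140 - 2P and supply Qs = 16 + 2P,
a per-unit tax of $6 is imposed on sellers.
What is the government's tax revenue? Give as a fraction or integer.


With tax on sellers, new supply: Qs' = 16 + 2(P - 6)
= 4 + 2P
New equilibrium quantity:
Q_new = 72
Tax revenue = tax * Q_new = 6 * 72 = 432

432


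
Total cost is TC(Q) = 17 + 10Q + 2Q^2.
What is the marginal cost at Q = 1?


MC = dTC/dQ = 10 + 2*2*Q
At Q = 1:
MC = 10 + 4*1
MC = 10 + 4 = 14

14


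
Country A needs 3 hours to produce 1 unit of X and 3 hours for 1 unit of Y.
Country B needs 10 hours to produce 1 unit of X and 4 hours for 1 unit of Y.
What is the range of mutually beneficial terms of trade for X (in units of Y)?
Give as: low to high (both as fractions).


Opportunity cost of X for Country A = hours_X / hours_Y = 3/3 = 1 units of Y
Opportunity cost of X for Country B = hours_X / hours_Y = 10/4 = 5/2 units of Y
Terms of trade must be between the two opportunity costs.
Range: 1 to 5/2

1 to 5/2


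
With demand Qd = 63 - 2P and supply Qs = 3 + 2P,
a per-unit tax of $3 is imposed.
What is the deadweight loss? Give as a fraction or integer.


Pre-tax equilibrium quantity: Q* = 33
Post-tax equilibrium quantity: Q_tax = 30
Reduction in quantity: Q* - Q_tax = 3
DWL = (1/2) * tax * (Q* - Q_tax)
DWL = (1/2) * 3 * 3 = 9/2

9/2


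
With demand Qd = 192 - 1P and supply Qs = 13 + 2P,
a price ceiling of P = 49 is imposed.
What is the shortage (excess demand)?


At P = 49:
Qd = 192 - 1*49 = 143
Qs = 13 + 2*49 = 111
Shortage = Qd - Qs = 143 - 111 = 32

32


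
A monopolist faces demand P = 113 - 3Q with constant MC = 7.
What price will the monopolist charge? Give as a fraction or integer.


MR = 113 - 6Q
Set MR = MC: 113 - 6Q = 7
Q* = 53/3
Substitute into demand:
P* = 113 - 3*53/3 = 60

60


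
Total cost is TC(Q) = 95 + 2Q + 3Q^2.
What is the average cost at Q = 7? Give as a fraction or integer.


TC(7) = 95 + 2*7 + 3*7^2
TC(7) = 95 + 14 + 147 = 256
AC = TC/Q = 256/7 = 256/7

256/7


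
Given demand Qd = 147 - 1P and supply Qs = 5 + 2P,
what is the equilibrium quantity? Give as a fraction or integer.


First find equilibrium price:
147 - 1P = 5 + 2P
P* = 142/3 = 142/3
Then substitute into demand:
Q* = 147 - 1 * 142/3 = 299/3

299/3


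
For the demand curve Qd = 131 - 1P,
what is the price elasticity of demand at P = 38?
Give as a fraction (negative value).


dQ/dP = -1
At P = 38: Q = 131 - 1*38 = 93
E = (dQ/dP)(P/Q) = (-1)(38/93) = -38/93

-38/93


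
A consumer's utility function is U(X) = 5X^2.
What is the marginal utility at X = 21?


MU = dU/dX = 5*2*X^(2-1)
MU = 10*X^1
At X = 21:
MU = 10 * 21^1
MU = 10 * 21 = 210

210


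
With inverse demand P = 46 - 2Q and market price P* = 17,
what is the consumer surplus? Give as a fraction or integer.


Maximum willingness to pay (at Q=0): P_max = 46
Quantity demanded at P* = 17:
Q* = (46 - 17)/2 = 29/2
CS = (1/2) * Q* * (P_max - P*)
CS = (1/2) * 29/2 * (46 - 17)
CS = (1/2) * 29/2 * 29 = 841/4

841/4


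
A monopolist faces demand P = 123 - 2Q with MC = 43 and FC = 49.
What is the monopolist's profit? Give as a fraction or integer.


MR = MC: 123 - 4Q = 43
Q* = 20
P* = 123 - 2*20 = 83
Profit = (P* - MC)*Q* - FC
= (83 - 43)*20 - 49
= 40*20 - 49
= 800 - 49 = 751

751


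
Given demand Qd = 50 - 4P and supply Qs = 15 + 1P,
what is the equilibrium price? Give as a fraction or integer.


At equilibrium, Qd = Qs.
50 - 4P = 15 + 1P
50 - 15 = 4P + 1P
35 = 5P
P* = 35/5 = 7

7


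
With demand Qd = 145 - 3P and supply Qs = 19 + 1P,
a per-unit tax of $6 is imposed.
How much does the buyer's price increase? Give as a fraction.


With a per-unit tax, the buyer's price increase depends on relative slopes.
Supply slope: d = 1, Demand slope: b = 3
Buyer's price increase = d * tax / (b + d)
= 1 * 6 / (3 + 1)
= 6 / 4 = 3/2

3/2


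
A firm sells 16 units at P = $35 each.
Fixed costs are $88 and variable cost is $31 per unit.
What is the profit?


Total Revenue = P * Q = 35 * 16 = $560
Total Cost = FC + VC*Q = 88 + 31*16 = $584
Profit = TR - TC = 560 - 584 = $-24

$-24


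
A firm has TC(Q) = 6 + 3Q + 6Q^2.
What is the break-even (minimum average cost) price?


AC(Q) = 6/Q + 3 + 6Q
To minimize: dAC/dQ = -6/Q^2 + 6 = 0
Q^2 = 6/6 = 1
Q* = 1
Min AC = 6/1 + 3 + 6*1
Min AC = 6 + 3 + 6 = 15

15


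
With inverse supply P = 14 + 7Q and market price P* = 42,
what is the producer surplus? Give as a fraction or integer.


Minimum supply price (at Q=0): P_min = 14
Quantity supplied at P* = 42:
Q* = (42 - 14)/7 = 4
PS = (1/2) * Q* * (P* - P_min)
PS = (1/2) * 4 * (42 - 14)
PS = (1/2) * 4 * 28 = 56

56


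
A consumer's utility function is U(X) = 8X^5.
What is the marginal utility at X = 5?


MU = dU/dX = 8*5*X^(5-1)
MU = 40*X^4
At X = 5:
MU = 40 * 5^4
MU = 40 * 625 = 25000

25000


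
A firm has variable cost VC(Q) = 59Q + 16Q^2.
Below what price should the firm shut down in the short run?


AVC(Q) = VC(Q)/Q = 59 + 16Q
AVC is increasing in Q, so minimum AVC is at Q -> 0+.
Min AVC = 59
The firm should shut down if P < 59.

59


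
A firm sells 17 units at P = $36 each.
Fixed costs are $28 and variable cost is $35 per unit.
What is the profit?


Total Revenue = P * Q = 36 * 17 = $612
Total Cost = FC + VC*Q = 28 + 35*17 = $623
Profit = TR - TC = 612 - 623 = $-11

$-11


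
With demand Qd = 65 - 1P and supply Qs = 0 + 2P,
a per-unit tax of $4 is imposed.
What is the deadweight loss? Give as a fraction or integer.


Pre-tax equilibrium quantity: Q* = 130/3
Post-tax equilibrium quantity: Q_tax = 122/3
Reduction in quantity: Q* - Q_tax = 8/3
DWL = (1/2) * tax * (Q* - Q_tax)
DWL = (1/2) * 4 * 8/3 = 16/3

16/3


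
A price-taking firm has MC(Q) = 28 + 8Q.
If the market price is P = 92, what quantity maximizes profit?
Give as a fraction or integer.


In perfect competition, profit is maximized where P = MC.
92 = 28 + 8Q
64 = 8Q
Q* = 64/8 = 8

8


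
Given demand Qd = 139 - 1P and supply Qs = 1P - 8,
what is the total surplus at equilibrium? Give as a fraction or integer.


Find equilibrium: 139 - 1P = 1P - 8
139 + 8 = 2P
P* = 147/2 = 147/2
Q* = 1*147/2 - 8 = 131/2
Inverse demand: P = 139 - Q/1, so P_max = 139
Inverse supply: P = 8 + Q/1, so P_min = 8
CS = (1/2) * 131/2 * (139 - 147/2) = 17161/8
PS = (1/2) * 131/2 * (147/2 - 8) = 17161/8
TS = CS + PS = 17161/8 + 17161/8 = 17161/4

17161/4


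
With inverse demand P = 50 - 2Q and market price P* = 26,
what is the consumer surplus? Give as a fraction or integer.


Maximum willingness to pay (at Q=0): P_max = 50
Quantity demanded at P* = 26:
Q* = (50 - 26)/2 = 12
CS = (1/2) * Q* * (P_max - P*)
CS = (1/2) * 12 * (50 - 26)
CS = (1/2) * 12 * 24 = 144

144


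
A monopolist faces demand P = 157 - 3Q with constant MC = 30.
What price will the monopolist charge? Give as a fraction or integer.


MR = 157 - 6Q
Set MR = MC: 157 - 6Q = 30
Q* = 127/6
Substitute into demand:
P* = 157 - 3*127/6 = 187/2

187/2
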